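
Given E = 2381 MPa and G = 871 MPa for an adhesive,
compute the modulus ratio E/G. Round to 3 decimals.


E/G ratio = 2381 / 871 = 2.734

2.734


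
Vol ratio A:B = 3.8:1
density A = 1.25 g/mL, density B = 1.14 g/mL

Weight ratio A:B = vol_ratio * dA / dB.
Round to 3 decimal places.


Weight ratio = 3.8 * 1.25 / 1.14
= 4.167

4.167


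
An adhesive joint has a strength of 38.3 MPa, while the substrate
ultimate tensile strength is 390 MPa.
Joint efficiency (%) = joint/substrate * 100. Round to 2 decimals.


Efficiency = 38.3 / 390 * 100
= 9.82%

9.82


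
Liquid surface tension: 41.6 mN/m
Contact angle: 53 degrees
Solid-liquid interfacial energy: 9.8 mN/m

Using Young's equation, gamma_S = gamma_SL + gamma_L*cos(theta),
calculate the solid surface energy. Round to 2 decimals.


gamma_S = 9.8 + 41.6 * cos(53)
= 34.84 mN/m

34.84


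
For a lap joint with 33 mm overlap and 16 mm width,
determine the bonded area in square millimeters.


Area = 33 * 16 = 528 mm^2

528


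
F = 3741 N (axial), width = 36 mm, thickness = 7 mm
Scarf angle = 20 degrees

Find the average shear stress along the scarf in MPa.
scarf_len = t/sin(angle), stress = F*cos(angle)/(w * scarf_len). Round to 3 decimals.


scarf_len = 7/sin(20 deg) = 20.4666
cos(20 deg) = 0.939693
stress = 3741*0.939693/(36*20.4666) = 4.771 MPa

4.771


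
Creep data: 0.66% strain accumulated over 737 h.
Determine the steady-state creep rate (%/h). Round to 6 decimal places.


Rate = 0.66 / 737 = 0.000896 %/h

0.000896


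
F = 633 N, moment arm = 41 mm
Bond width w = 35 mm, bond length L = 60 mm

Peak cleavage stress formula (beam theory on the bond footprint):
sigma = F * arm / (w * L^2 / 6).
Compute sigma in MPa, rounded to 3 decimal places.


sigma = (633 * 41) / (35 * 3600 / 6)
= 25953 * 6 / 126000
= 155718 / 126000
= 1.236 MPa

1.236


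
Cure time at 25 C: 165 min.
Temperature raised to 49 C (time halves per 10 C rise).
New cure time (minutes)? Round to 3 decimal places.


Acceleration factor = 2^(24/10) = 5.2780
New time = 165 / 5.2780 = 31.262 min

31.262


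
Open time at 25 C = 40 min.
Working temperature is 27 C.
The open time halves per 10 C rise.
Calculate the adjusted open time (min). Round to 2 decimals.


factor = 2^((27 - 25) / 10) = 1.1487
ot = 40 / 1.1487 = 34.82 min

34.82


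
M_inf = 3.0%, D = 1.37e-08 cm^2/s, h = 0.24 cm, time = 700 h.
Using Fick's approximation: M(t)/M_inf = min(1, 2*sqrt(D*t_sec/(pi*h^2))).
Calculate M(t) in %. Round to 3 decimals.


t = 2520000 s
ratio = min(1, 2*sqrt(1.37e-08*2520000/(pi*0.0576)))
= 0.873583
M(t) = 3.0 * 0.873583 = 2.621%

2.621


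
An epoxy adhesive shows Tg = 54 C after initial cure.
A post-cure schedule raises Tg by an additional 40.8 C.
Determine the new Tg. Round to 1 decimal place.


New Tg = 54 + 40.8
= 94.8 C

94.8


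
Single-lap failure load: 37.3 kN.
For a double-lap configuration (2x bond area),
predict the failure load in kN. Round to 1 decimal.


Failure load = 37.3 * 2 = 74.6 kN

74.6


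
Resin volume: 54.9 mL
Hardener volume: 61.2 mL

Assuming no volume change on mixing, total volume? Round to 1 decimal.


V_total = 54.9 + 61.2 = 116.1 mL

116.1


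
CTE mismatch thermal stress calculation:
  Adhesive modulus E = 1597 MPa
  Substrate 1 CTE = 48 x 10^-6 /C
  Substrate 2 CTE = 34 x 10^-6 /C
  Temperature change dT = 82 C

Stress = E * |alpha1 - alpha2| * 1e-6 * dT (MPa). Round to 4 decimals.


delta_alpha = |48 - 34| = 14 x 10^-6/C
Stress = 1597 * 14e-6 * 82
= 1.8334 MPa

1.8334


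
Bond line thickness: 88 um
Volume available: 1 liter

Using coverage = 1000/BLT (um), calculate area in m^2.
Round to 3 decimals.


1 L = 1e6 mm^3, thickness = 88 um = 0.088 mm
Area = 1e6 / 0.088 mm^2 = (1e6 / 0.088) / 1e6 m^2 = 1000 / 88 m^2
= 11.364 m^2

11.364


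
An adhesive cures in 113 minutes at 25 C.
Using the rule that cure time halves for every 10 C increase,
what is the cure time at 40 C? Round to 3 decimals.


Factor = 2^((40 - 25) / 10) = 2.8284
Cure time = 113 / 2.8284
= 39.952 minutes

39.952


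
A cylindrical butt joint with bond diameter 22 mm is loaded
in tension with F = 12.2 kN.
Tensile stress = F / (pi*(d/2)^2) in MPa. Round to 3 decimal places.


Area = pi * (22/2)^2 = 380.1327 mm^2
Stress = 12.2*1000 / 380.1327
= 32.094 MPa

32.094


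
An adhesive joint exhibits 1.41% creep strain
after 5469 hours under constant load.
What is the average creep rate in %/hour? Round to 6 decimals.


Creep rate = strain / time
= 1.41 / 5469
= 0.000258 %/h

0.000258


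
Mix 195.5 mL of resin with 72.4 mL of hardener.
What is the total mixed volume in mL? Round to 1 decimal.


Total = 195.5 + 72.4 = 267.9 mL

267.9


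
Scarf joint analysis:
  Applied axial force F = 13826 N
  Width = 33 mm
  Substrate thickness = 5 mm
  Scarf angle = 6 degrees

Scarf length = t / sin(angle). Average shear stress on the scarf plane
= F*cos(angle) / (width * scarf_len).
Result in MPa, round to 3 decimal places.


Scarf length = 5 / sin(6 deg) = 47.8339 mm
cos(6 deg) = 0.994522
Shear = 13826 * 0.994522 / (33 * 47.8339)
= 8.711 MPa

8.711


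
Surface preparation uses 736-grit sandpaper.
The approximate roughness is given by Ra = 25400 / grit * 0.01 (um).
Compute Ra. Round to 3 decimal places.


Ra = 25400 / 736 * 0.01
= 254 / 736
= 0.345 um

0.345


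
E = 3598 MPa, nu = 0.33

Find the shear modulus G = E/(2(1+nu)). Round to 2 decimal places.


G = 3598 / (2 * 1.33)
= 1352.63 MPa

1352.63


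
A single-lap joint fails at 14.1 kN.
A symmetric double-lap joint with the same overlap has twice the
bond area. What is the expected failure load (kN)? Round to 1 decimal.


Double-lap load = 2 * 14.1 = 28.2 kN

28.2


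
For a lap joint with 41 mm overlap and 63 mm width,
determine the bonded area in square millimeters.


Area = 41 * 63 = 2583 mm^2

2583


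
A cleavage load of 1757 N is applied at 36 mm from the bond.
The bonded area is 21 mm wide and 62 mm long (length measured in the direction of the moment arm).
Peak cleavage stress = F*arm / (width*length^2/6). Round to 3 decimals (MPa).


Moment = 1757 * 36 = 63252 N*mm
Section modulus = 21 * 3844 / 6 = 80724 / 6 mm^3
Stress = 63252 / (80724 / 6) = 379512 / 80724
= 4.701 MPa

4.701


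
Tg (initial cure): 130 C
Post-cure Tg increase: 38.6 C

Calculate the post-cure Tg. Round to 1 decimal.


Post-cure Tg = 130 + 38.6 = 168.6 C

168.6


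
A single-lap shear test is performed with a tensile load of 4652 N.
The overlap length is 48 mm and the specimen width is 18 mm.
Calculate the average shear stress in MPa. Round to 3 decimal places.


Shear stress = F / (overlap * width)
= 4652 / (48 * 18)
= 4652 / 864
= 5.384 MPa

5.384


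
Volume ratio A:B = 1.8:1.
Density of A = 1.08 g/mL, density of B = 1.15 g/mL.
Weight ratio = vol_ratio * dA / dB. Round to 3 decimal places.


Wt ratio = 1.8 * 1.08 / 1.15
= 1.690

1.690


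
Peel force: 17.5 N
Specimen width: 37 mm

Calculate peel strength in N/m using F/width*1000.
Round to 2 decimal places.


Peel strength = 17.5 / 37 * 1000 = 472.97 N/m

472.97


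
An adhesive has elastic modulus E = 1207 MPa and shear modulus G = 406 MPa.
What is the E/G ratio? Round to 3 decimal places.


E/G = 1207 / 406 = 2.973

2.973


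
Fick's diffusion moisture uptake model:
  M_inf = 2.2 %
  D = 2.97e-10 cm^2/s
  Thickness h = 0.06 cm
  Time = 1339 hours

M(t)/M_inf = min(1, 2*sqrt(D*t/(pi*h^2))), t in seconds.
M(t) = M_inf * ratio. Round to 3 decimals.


t_sec = 1339 * 3600 = 4820400
ratio = 2*sqrt(2.97e-10*4820400/(pi*0.06^2))
= min(1, 0.711580)
= 0.711580
M(t) = 2.2 * 0.711580 = 1.565 %

1.565


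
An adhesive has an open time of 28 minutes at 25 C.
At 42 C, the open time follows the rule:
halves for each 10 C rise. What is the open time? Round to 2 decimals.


Factor = 2^((42-25)/10) = 3.2490
Open time = 28 / 3.2490 = 8.62 min

8.62


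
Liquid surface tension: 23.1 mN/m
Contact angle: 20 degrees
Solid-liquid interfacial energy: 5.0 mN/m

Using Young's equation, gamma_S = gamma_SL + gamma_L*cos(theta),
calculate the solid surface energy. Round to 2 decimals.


gamma_S = 5.0 + 23.1 * cos(20)
= 26.71 mN/m

26.71


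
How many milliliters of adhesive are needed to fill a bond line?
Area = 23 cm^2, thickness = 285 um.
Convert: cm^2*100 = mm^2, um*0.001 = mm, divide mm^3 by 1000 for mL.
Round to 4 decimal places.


= (23 * 100) * (285 * 0.001) / 1000
= 0.6555 mL

0.6555


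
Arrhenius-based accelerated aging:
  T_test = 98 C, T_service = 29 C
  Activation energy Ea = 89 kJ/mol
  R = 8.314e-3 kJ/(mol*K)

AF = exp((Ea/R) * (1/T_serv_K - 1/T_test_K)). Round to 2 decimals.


T_test_K = 371.15, T_serv_K = 302.15
AF = exp((89/8.314e-3) * (1/302.15 - 1/371.15))
= 725.26

725.26


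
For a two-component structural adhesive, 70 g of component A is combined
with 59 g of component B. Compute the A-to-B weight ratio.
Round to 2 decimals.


Weight ratio A:B = 70 / 59
= 1.19

1.19


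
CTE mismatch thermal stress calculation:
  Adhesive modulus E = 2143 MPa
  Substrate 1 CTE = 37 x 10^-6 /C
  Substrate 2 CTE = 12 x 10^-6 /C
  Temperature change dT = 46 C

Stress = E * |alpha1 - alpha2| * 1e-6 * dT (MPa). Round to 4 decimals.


delta_alpha = |37 - 12| = 25 x 10^-6/C
Stress = 2143 * 25e-6 * 46
= 2.4645 MPa

2.4645


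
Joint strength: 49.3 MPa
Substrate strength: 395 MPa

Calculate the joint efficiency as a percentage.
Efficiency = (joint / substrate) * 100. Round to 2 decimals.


Efficiency = (49.3 / 395) * 100 = 12.48%

12.48


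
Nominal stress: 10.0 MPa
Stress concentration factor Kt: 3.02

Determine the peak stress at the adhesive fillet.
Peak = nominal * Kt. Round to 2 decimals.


Peak stress = 10.0 * 3.02
= 30.20 MPa

30.20


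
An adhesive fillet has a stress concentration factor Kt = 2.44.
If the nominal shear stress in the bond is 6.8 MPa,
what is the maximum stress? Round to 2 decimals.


Max stress = 6.8 * 2.44 = 16.59 MPa

16.59


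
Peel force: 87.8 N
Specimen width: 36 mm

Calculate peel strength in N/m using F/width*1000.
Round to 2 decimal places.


Peel strength = 87.8 / 36 * 1000 = 2438.89 N/m

2438.89


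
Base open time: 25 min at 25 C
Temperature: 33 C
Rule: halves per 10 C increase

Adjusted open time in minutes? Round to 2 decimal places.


Acceleration = 2^((33-25)/10) = 1.7411
Open time = 25 / 1.7411 = 14.36 min

14.36


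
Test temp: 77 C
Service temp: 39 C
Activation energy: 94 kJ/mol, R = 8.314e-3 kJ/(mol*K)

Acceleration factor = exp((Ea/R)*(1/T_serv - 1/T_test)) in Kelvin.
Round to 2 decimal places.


AF = exp((94/0.008314)*(1/312.15 - 1/350.15))
= 50.95

50.95


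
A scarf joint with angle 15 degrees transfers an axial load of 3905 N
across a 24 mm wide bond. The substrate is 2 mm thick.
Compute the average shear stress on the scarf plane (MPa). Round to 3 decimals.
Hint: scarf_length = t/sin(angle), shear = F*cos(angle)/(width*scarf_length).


scarf_length = 2 / sin(15 deg) = 7.7274 mm
cos(15 deg) = 0.965926
shear stress = 3905 * 0.965926 / (24 * 7.7274)
= 20.339 MPa

20.339


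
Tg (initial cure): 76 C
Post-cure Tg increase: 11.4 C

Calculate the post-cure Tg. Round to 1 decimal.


Post-cure Tg = 76 + 11.4 = 87.4 C

87.4


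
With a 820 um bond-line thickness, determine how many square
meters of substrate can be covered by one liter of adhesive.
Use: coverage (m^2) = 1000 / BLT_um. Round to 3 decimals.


Coverage = 1000 / 820 = 1.220 m^2

1.220


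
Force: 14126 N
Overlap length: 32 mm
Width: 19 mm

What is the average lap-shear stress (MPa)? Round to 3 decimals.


Average shear stress = F / (overlap * width)
= 14126 / (32 * 19)
= 23.234 MPa

23.234


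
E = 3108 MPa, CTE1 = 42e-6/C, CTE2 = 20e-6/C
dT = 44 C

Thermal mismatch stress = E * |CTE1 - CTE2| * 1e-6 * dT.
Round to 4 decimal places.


= 3108 * 22e-6 * 44
= 3.0085 MPa

3.0085


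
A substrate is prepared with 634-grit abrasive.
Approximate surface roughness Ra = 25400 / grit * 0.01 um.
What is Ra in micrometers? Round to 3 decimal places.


Ra = 25400 / 634 * 0.01 = 0.401 um

0.401


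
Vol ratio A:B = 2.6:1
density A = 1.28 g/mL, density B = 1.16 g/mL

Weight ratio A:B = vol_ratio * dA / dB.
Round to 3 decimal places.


Weight ratio = 2.6 * 1.28 / 1.16
= 2.869

2.869


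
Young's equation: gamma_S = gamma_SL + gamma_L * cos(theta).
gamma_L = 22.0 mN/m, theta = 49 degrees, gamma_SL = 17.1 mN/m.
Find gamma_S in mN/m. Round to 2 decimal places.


cos(49 deg) = 0.656059
gamma_S = 17.1 + 22.0 * 0.656059
= 31.53 mN/m

31.53


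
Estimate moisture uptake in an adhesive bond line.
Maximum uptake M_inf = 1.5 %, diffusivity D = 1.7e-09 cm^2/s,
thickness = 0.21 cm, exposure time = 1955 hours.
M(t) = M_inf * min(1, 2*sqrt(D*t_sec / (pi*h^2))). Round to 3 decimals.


Convert time: 1955 h = 7038000 s
ratio = min(1, 2*sqrt(1.7e-09*7038000/(pi*0.21^2)))
= 0.587739
M(t) = 1.5 * 0.587739 = 0.882%

0.882


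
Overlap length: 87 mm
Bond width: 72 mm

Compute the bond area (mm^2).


Bond area = 87 * 72 = 6264 mm^2

6264


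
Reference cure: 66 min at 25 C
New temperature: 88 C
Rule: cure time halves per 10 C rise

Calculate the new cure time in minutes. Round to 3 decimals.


factor = 2^((88-25)/10) = 78.7932
t_new = 66 / 78.7932 = 0.838 min

0.838


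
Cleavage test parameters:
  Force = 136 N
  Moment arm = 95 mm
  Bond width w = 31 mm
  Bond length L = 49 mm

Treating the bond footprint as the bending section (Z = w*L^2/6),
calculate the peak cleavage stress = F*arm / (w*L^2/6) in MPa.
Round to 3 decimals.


M = 136 * 95 = 12920 N*mm
Z = 31 * 49^2 / 6 = 74431 / 6 mm^3
sigma = M / Z = 6 * 12920 / 74431 = 77520 / 74431
= 1.042 MPa

1.042


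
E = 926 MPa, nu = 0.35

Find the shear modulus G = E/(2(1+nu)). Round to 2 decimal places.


G = 926 / (2 * 1.35)
= 342.96 MPa

342.96


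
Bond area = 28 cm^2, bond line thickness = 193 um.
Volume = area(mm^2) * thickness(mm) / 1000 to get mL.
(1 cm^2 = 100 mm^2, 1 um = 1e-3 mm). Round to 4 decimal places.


area_mm2 = 28 * 100 = 2800
blt_mm = 193 * 1e-3 = 0.193
vol_mm3 = 2800 * 0.193 = 540.4
vol_mL = 540.4 / 1000 = 0.5404 mL

0.5404


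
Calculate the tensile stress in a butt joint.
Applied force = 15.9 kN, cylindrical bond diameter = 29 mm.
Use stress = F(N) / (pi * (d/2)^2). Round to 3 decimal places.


A = pi * 14.5^2 = 660.5199 mm^2
sigma = 15900.0 / 660.5199 = 24.072 MPa

24.072


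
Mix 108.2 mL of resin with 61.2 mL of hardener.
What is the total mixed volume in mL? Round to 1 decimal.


Total = 108.2 + 61.2 = 169.4 mL

169.4


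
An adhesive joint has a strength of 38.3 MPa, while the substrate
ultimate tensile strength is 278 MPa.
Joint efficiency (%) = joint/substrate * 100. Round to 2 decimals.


Efficiency = 38.3 / 278 * 100
= 13.78%

13.78


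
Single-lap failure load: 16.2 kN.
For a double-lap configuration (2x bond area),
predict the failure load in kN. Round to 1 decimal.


Failure load = 16.2 * 2 = 32.4 kN

32.4


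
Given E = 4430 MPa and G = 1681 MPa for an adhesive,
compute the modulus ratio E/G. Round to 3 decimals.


E/G ratio = 4430 / 1681 = 2.635

2.635


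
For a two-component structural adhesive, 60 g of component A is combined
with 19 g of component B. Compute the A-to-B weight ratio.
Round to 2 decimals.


Weight ratio A:B = 60 / 19
= 3.16

3.16


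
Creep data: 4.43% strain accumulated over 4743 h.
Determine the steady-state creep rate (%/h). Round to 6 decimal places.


Rate = 4.43 / 4743 = 0.000934 %/h

0.000934


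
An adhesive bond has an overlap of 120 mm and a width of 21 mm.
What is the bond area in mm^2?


Bond area = overlap * width
= 120 * 21
= 2520 mm^2

2520


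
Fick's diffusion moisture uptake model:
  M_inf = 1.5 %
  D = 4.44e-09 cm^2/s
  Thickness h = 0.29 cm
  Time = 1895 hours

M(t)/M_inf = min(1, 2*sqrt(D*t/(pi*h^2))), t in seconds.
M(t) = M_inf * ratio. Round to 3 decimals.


t_sec = 1895 * 3600 = 6822000
ratio = 2*sqrt(4.44e-09*6822000/(pi*0.29^2))
= min(1, 0.677180)
= 0.677180
M(t) = 1.5 * 0.677180 = 1.016 %

1.016


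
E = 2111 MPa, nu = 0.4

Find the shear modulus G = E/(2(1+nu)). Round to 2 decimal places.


G = 2111 / (2 * 1.40)
= 753.93 MPa

753.93


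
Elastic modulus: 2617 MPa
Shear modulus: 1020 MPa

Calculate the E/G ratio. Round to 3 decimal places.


E / G = 2617 / 1020 = 2.566

2.566


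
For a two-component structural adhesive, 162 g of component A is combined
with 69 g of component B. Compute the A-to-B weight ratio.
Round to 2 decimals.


Weight ratio A:B = 162 / 69
= 2.35

2.35


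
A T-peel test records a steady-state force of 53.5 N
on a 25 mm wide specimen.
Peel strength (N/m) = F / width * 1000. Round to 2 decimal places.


Peel strength = 53.5 / 25 * 1000
= 2140.00 N/m

2140.00


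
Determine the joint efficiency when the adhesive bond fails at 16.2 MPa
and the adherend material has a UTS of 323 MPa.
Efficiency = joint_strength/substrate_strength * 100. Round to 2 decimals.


Joint efficiency = 16.2 / 323 * 100
= 5.02%

5.02


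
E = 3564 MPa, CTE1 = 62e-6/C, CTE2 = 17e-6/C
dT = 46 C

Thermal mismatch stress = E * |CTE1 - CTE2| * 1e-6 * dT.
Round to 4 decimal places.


= 3564 * 45e-6 * 46
= 7.3775 MPa

7.3775


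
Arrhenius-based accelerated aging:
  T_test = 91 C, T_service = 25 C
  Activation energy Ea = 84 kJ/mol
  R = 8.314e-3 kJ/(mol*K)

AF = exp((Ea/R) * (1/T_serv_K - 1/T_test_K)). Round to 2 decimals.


T_test_K = 364.15, T_serv_K = 298.15
AF = exp((84/8.314e-3) * (1/298.15 - 1/364.15))
= 464.91

464.91


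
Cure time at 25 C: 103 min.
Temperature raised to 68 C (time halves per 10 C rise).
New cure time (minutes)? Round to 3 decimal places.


Acceleration factor = 2^(43/10) = 19.6983
New time = 103 / 19.6983 = 5.229 min

5.229


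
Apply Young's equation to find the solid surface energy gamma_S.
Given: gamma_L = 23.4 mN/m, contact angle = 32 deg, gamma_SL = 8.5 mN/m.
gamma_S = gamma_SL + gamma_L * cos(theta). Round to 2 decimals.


theta_rad = 32 * pi/180 = 0.558505
gamma_S = 8.5 + 23.4 * cos(0.558505)
= 28.34 mN/m

28.34


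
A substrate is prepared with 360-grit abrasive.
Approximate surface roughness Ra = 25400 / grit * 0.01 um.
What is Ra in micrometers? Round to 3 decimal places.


Ra = 25400 / 360 * 0.01 = 0.706 um

0.706


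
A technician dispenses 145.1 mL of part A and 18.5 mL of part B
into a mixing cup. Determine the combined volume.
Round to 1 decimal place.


Combined volume = 145.1 + 18.5
= 163.6 mL

163.6


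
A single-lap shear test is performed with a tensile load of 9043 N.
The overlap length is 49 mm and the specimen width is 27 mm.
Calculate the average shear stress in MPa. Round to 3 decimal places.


Shear stress = F / (overlap * width)
= 9043 / (49 * 27)
= 9043 / 1323
= 6.835 MPa

6.835


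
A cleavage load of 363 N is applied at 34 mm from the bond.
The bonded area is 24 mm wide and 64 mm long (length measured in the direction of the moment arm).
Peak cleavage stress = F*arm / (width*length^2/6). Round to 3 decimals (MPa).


Moment = 363 * 34 = 12342 N*mm
Section modulus = 24 * 4096 / 6 = 98304 / 6 mm^3
Stress = 12342 / (98304 / 6) = 74052 / 98304
= 0.753 MPa

0.753


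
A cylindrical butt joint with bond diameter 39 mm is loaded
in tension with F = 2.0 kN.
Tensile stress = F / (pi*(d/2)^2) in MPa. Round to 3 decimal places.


Area = pi * (39/2)^2 = 1194.5906 mm^2
Stress = 2.0*1000 / 1194.5906
= 1.674 MPa

1.674


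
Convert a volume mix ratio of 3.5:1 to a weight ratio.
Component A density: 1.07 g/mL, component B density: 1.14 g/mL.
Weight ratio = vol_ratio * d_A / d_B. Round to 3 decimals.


= 3.5 * 1.07 / 1.14 = 3.285

3.285


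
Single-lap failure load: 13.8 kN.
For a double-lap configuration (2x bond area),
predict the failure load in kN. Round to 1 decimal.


Failure load = 13.8 * 2 = 27.6 kN

27.6


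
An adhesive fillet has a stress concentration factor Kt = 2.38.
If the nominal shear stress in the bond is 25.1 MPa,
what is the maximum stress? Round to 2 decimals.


Max stress = 25.1 * 2.38 = 59.74 MPa

59.74


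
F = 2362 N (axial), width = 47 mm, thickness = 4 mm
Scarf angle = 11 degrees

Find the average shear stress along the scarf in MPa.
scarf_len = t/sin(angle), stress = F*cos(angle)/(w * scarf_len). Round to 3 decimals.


scarf_len = 4/sin(11 deg) = 20.9634
cos(11 deg) = 0.981627
stress = 2362*0.981627/(47*20.9634) = 2.353 MPa

2.353


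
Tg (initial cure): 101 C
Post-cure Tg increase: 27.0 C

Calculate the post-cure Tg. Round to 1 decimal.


Post-cure Tg = 101 + 27.0 = 128.0 C

128.0


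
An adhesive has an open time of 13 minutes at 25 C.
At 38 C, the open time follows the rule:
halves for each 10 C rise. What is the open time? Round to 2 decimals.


Factor = 2^((38-25)/10) = 2.4623
Open time = 13 / 2.4623 = 5.28 min

5.28


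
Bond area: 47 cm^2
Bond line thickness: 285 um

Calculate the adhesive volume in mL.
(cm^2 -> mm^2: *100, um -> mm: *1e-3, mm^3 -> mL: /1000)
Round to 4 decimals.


V = 47*100 * 285*1e-3 / 1000
= 1.3395 mL

1.3395


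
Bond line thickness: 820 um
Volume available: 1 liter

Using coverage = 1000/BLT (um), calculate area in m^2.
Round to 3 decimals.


1 L = 1e6 mm^3, thickness = 820 um = 0.82 mm
Area = 1e6 / 0.82 mm^2 = (1e6 / 0.82) / 1e6 m^2 = 1000 / 820 m^2
= 1.220 m^2

1.220


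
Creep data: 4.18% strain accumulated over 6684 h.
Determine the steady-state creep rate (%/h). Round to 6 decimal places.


Rate = 4.18 / 6684 = 0.000625 %/h

0.000625


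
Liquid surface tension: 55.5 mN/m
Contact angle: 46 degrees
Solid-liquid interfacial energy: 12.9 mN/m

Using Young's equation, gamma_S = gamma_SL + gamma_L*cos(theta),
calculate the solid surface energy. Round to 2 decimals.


gamma_S = 12.9 + 55.5 * cos(46)
= 51.45 mN/m

51.45


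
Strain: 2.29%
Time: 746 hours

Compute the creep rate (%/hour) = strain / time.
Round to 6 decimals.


Creep rate = 2.29 / 746
= 0.003070 %/h

0.003070


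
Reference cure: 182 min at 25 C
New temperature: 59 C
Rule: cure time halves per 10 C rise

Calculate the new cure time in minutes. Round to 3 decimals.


factor = 2^((59-25)/10) = 10.5561
t_new = 182 / 10.5561 = 17.241 min

17.241


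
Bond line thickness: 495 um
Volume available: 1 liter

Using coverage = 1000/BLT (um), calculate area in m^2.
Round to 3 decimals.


1 L = 1e6 mm^3, thickness = 495 um = 0.495 mm
Area = 1e6 / 0.495 mm^2 = (1e6 / 0.495) / 1e6 m^2 = 1000 / 495 m^2
= 2.020 m^2

2.020


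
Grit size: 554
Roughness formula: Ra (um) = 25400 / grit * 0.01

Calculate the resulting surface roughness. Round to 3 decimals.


Ra = 25400 / 554 * 0.01
= 0.458 um

0.458


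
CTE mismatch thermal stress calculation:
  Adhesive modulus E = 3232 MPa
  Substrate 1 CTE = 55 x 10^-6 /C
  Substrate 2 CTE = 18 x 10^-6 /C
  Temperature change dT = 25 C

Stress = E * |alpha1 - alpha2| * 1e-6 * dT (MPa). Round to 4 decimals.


delta_alpha = |55 - 18| = 37 x 10^-6/C
Stress = 3232 * 37e-6 * 25
= 2.9896 MPa

2.9896


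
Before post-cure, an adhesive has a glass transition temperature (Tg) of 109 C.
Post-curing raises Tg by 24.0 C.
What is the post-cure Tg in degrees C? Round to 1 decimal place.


Tg_post = Tg_base + delta_Tg
= 109 + 24.0
= 133.0 C

133.0


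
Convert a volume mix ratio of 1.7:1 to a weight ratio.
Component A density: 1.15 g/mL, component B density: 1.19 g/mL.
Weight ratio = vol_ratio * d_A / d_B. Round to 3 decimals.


= 1.7 * 1.15 / 1.19 = 1.643

1.643


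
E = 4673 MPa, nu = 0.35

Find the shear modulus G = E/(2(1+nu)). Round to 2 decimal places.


G = 4673 / (2 * 1.35)
= 1730.74 MPa

1730.74


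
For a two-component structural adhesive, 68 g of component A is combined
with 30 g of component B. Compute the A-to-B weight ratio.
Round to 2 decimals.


Weight ratio A:B = 68 / 30
= 2.27

2.27


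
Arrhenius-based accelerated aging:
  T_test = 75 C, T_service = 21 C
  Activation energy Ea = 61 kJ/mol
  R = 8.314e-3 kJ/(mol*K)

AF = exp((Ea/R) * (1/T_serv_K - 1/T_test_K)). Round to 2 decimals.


T_test_K = 348.15, T_serv_K = 294.15
AF = exp((61/8.314e-3) * (1/294.15 - 1/348.15))
= 47.89

47.89


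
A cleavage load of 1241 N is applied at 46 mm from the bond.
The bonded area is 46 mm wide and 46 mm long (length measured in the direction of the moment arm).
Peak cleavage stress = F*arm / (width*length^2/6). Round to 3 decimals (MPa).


Moment = 1241 * 46 = 57086 N*mm
Section modulus = 46 * 2116 / 6 = 97336 / 6 mm^3
Stress = 57086 / (97336 / 6) = 342516 / 97336
= 3.519 MPa

3.519


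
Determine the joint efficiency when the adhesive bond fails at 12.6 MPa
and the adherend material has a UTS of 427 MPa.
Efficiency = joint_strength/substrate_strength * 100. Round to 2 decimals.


Joint efficiency = 12.6 / 427 * 100
= 2.95%

2.95


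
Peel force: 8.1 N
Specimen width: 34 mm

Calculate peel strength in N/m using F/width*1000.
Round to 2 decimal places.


Peel strength = 8.1 / 34 * 1000 = 238.24 N/m

238.24


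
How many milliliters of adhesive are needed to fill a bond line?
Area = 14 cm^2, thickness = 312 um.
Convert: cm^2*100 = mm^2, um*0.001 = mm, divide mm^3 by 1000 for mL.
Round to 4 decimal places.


= (14 * 100) * (312 * 0.001) / 1000
= 0.4368 mL

0.4368


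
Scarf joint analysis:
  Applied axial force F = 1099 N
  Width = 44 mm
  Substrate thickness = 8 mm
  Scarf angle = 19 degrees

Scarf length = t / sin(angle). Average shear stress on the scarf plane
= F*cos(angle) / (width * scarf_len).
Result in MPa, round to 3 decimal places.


Scarf length = 8 / sin(19 deg) = 24.5724 mm
cos(19 deg) = 0.945519
Shear = 1099 * 0.945519 / (44 * 24.5724)
= 0.961 MPa

0.961


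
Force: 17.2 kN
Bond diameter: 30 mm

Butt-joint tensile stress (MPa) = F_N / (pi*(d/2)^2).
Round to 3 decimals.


F_N = 17.2 * 1000 = 17200.0 N
A = pi*(15.0)^2 = 706.8583 mm^2
stress = 17200.0 / 706.8583 = 24.333 MPa

24.333


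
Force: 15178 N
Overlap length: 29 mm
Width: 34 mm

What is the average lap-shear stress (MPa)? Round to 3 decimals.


Average shear stress = F / (overlap * width)
= 15178 / (29 * 34)
= 15.394 MPa

15.394


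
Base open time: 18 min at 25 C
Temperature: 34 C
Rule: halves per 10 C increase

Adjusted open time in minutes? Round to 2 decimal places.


Acceleration = 2^((34-25)/10) = 1.8661
Open time = 18 / 1.8661 = 9.65 min

9.65


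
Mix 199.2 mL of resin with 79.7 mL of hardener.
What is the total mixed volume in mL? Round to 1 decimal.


Total = 199.2 + 79.7 = 278.9 mL

278.9


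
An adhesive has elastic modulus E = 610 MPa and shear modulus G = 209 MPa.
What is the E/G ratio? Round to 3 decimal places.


E/G = 610 / 209 = 2.919

2.919


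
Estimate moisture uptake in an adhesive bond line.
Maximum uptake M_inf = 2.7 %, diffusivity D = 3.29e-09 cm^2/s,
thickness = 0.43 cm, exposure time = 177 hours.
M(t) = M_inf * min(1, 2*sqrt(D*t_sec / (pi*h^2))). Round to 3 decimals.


Convert time: 177 h = 637200 s
ratio = min(1, 2*sqrt(3.29e-09*637200/(pi*0.43^2)))
= 0.120150
M(t) = 2.7 * 0.120150 = 0.324%

0.324


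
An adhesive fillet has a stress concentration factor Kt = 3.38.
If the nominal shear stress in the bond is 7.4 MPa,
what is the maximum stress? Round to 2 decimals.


Max stress = 7.4 * 3.38 = 25.01 MPa

25.01


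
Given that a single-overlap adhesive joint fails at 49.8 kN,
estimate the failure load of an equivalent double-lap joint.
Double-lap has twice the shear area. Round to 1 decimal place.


Double-lap factor = 2
Expected load = 49.8 * 2 = 99.6 kN

99.6


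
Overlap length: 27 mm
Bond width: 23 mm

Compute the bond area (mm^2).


Bond area = 27 * 23 = 621 mm^2

621


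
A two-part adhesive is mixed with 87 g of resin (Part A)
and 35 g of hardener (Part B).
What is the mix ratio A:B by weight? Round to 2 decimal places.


Mix ratio = mass_A / mass_B
= 87 / 35
= 2.49

2.49


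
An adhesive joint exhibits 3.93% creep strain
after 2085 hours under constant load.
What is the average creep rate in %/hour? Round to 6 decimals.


Creep rate = strain / time
= 3.93 / 2085
= 0.001885 %/h

0.001885


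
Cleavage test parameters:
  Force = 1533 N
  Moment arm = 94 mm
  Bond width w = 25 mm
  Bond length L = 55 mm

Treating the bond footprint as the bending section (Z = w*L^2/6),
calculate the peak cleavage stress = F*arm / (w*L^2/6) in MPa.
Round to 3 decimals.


M = 1533 * 94 = 144102 N*mm
Z = 25 * 55^2 / 6 = 75625 / 6 mm^3
sigma = M / Z = 6 * 144102 / 75625 = 864612 / 75625
= 11.433 MPa

11.433


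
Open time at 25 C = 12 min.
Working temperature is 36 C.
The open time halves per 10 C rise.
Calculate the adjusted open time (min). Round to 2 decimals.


factor = 2^((36 - 25) / 10) = 2.1435
ot = 12 / 2.1435 = 5.60 min

5.60


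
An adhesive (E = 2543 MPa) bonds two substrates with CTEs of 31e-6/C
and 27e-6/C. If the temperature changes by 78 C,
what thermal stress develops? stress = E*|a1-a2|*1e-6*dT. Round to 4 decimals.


Stress = 2543 * |31 - 27| * 1e-6 * 78
= 0.7934 MPa

0.7934


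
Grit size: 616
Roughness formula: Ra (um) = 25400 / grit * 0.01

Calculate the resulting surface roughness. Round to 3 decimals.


Ra = 25400 / 616 * 0.01
= 0.412 um

0.412


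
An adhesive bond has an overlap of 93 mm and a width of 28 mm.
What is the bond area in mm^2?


Bond area = overlap * width
= 93 * 28
= 2604 mm^2

2604


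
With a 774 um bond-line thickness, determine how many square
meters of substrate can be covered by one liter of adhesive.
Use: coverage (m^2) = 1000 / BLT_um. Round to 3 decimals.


Coverage = 1000 / 774 = 1.292 m^2

1.292


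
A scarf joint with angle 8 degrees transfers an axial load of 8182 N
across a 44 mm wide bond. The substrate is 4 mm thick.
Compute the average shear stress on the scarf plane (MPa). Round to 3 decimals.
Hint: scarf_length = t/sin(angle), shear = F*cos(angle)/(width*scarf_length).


scarf_length = 4 / sin(8 deg) = 28.7412 mm
cos(8 deg) = 0.990268
shear stress = 8182 * 0.990268 / (44 * 28.7412)
= 6.407 MPa

6.407


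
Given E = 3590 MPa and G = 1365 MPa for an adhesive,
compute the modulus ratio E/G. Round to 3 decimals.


E/G ratio = 3590 / 1365 = 2.630

2.630


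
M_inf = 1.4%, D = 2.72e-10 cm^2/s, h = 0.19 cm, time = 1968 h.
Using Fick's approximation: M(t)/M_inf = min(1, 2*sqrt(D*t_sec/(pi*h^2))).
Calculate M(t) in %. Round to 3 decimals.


t = 7084800 s
ratio = min(1, 2*sqrt(2.72e-10*7084800/(pi*0.0361)))
= 0.260705
M(t) = 1.4 * 0.260705 = 0.365%

0.365


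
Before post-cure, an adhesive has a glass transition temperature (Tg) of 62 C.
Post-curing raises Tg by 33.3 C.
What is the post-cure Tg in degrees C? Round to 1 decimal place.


Tg_post = Tg_base + delta_Tg
= 62 + 33.3
= 95.3 C

95.3


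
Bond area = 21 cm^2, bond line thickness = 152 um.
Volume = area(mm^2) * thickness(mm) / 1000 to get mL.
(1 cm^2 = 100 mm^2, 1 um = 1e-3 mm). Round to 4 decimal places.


area_mm2 = 21 * 100 = 2100
blt_mm = 152 * 1e-3 = 0.152
vol_mm3 = 2100 * 0.152 = 319.2
vol_mL = 319.2 / 1000 = 0.3192 mL

0.3192


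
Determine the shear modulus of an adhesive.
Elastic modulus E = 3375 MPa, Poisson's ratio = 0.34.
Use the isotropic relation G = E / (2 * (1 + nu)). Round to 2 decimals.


G = 3375 / (2*(1+0.34)) = 3375 / 2.68
= 1259.33 MPa

1259.33


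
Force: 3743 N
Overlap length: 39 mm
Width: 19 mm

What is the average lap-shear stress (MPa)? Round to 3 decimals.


Average shear stress = F / (overlap * width)
= 3743 / (39 * 19)
= 5.051 MPa

5.051


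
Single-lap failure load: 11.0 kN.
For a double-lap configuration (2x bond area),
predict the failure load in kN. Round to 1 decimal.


Failure load = 11.0 * 2 = 22.0 kN

22.0


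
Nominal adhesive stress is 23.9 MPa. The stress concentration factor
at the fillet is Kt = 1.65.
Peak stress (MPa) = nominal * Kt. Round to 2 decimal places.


Peak = 23.9 * 1.65 = 39.44 MPa

39.44


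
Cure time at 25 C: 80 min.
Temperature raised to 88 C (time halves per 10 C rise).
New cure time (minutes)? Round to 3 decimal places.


Acceleration factor = 2^(63/10) = 78.7932
New time = 80 / 78.7932 = 1.015 min

1.015


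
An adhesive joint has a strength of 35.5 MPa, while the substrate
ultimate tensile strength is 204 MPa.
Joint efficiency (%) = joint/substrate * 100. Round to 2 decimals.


Efficiency = 35.5 / 204 * 100
= 17.40%

17.40


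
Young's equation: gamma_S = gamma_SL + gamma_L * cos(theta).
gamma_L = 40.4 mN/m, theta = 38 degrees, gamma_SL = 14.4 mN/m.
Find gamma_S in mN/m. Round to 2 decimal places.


cos(38 deg) = 0.788011
gamma_S = 14.4 + 40.4 * 0.788011
= 46.24 mN/m

46.24


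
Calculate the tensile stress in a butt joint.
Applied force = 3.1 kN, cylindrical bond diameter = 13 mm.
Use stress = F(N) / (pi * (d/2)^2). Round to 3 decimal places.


A = pi * 6.5^2 = 132.7323 mm^2
sigma = 3100.0 / 132.7323 = 23.355 MPa

23.355


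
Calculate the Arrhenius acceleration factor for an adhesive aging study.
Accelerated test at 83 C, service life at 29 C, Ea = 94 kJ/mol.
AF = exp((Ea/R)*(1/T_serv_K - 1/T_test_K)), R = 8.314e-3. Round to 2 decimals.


T_test = 356.15 K, T_serv = 302.15 K
Ea/R = 94 / 0.008314 = 11306.23
AF = exp(11306.23 * (1/302.15 - 1/356.15))
= 291.07

291.07


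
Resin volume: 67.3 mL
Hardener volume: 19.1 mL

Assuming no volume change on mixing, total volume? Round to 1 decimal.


V_total = 67.3 + 19.1 = 86.4 mL

86.4


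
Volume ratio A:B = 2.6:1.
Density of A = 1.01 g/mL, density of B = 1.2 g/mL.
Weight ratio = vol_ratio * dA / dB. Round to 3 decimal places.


Wt ratio = 2.6 * 1.01 / 1.2
= 2.188

2.188


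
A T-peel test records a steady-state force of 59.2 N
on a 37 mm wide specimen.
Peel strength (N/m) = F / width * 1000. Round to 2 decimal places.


Peel strength = 59.2 / 37 * 1000
= 1600.00 N/m

1600.00


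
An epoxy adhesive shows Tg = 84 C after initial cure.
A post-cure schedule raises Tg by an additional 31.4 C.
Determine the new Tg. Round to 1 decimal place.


New Tg = 84 + 31.4
= 115.4 C

115.4


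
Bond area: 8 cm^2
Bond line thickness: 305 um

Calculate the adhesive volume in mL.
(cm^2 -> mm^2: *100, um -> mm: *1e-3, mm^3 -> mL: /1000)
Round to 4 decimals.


V = 8*100 * 305*1e-3 / 1000
= 0.2440 mL

0.2440


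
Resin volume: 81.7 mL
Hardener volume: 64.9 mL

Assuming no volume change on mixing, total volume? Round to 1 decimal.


V_total = 81.7 + 64.9 = 146.6 mL

146.6


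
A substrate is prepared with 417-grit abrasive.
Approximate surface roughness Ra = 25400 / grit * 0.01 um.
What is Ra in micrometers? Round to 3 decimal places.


Ra = 25400 / 417 * 0.01 = 0.609 um

0.609


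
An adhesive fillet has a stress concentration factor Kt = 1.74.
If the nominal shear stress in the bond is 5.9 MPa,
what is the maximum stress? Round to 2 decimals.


Max stress = 5.9 * 1.74 = 10.27 MPa

10.27


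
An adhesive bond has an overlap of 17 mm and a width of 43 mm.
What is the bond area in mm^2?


Bond area = overlap * width
= 17 * 43
= 731 mm^2

731


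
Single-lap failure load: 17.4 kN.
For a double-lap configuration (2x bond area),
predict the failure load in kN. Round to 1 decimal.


Failure load = 17.4 * 2 = 34.8 kN

34.8


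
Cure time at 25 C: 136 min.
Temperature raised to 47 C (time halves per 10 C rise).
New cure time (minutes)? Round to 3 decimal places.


Acceleration factor = 2^(22/10) = 4.5948
New time = 136 / 4.5948 = 29.599 min

29.599


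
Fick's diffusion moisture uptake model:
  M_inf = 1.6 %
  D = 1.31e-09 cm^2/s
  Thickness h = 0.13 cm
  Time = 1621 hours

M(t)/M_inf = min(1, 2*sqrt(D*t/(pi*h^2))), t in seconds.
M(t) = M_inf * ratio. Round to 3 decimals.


t_sec = 1621 * 3600 = 5835600
ratio = 2*sqrt(1.31e-09*5835600/(pi*0.13^2))
= min(1, 0.758910)
= 0.758910
M(t) = 1.6 * 0.758910 = 1.214 %

1.214


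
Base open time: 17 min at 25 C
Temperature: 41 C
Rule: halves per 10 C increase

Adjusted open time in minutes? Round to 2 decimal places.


Acceleration = 2^((41-25)/10) = 3.0314
Open time = 17 / 3.0314 = 5.61 min

5.61


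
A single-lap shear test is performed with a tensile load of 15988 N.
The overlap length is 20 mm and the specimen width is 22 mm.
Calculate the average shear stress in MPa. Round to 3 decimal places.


Shear stress = F / (overlap * width)
= 15988 / (20 * 22)
= 15988 / 440
= 36.336 MPa

36.336


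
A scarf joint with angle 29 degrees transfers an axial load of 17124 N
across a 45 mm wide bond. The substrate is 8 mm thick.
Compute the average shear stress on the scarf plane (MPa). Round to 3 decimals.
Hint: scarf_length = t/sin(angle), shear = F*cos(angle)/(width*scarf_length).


scarf_length = 8 / sin(29 deg) = 16.5013 mm
cos(29 deg) = 0.874620
shear stress = 17124 * 0.874620 / (45 * 16.5013)
= 20.169 MPa

20.169


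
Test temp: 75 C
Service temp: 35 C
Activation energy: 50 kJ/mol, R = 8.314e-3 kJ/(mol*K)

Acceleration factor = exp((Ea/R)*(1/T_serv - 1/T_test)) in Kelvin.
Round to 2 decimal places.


AF = exp((50/0.008314)*(1/308.15 - 1/348.15))
= 9.41

9.41


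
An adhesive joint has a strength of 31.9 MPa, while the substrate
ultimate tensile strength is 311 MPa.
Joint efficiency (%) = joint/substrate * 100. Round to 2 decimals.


Efficiency = 31.9 / 311 * 100
= 10.26%

10.26


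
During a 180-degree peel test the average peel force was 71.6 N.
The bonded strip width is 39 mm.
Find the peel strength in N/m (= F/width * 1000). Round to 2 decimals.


Peel strength = F/width * 1000
= 71.6 / 39 * 1000
= 1835.90 N/m

1835.90


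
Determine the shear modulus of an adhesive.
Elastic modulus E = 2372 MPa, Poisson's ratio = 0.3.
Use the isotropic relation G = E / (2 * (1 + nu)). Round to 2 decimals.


G = 2372 / (2*(1+0.3)) = 2372 / 2.60
= 912.31 MPa

912.31


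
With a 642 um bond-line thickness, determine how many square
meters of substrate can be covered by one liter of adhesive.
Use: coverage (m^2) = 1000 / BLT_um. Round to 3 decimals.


Coverage = 1000 / 642 = 1.558 m^2

1.558


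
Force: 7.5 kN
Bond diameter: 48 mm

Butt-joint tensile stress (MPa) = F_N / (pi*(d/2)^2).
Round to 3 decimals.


F_N = 7.5 * 1000 = 7500.0 N
A = pi*(24.0)^2 = 1809.5574 mm^2
stress = 7500.0 / 1809.5574 = 4.145 MPa

4.145


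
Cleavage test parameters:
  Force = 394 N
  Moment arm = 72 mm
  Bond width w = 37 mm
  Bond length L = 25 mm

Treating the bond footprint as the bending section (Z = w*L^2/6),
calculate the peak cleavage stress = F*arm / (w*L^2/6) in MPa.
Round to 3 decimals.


M = 394 * 72 = 28368 N*mm
Z = 37 * 25^2 / 6 = 23125 / 6 mm^3
sigma = M / Z = 6 * 28368 / 23125 = 170208 / 23125
= 7.360 MPa

7.360


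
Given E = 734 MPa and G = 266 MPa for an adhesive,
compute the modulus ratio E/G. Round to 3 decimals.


E/G ratio = 734 / 266 = 2.759

2.759


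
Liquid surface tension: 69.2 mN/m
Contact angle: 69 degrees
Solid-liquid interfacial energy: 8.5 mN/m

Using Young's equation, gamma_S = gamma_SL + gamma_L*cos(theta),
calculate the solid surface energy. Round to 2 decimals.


gamma_S = 8.5 + 69.2 * cos(69)
= 33.30 mN/m

33.30


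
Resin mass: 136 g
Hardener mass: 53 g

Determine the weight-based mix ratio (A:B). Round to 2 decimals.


Ratio = 136 / 53 = 2.57

2.57


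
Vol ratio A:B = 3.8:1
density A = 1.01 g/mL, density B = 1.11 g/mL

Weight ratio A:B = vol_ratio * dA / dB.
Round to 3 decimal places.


Weight ratio = 3.8 * 1.01 / 1.11
= 3.458

3.458


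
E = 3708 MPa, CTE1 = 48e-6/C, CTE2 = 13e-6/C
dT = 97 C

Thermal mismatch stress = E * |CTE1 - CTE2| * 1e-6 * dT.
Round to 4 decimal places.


= 3708 * 35e-6 * 97
= 12.5887 MPa

12.5887


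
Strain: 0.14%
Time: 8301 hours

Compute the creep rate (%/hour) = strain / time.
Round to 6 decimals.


Creep rate = 0.14 / 8301
= 0.000017 %/h

0.000017
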